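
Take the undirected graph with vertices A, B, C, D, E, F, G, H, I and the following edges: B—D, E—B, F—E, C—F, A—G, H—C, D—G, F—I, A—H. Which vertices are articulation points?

Removing F increases the component count from 1 to 2, so F is a cut vertex.
By contrast removing C leaves 1 component; it is not a cut vertex. No other vertex is a cut vertex either.

F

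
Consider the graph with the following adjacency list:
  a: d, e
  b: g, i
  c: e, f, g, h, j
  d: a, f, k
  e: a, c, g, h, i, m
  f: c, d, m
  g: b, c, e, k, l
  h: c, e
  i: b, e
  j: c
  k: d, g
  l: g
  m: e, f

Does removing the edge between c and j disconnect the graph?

Removing c-j leaves no path between c and j: the component count goes from 1 to 2. So it is a bridge.

Yes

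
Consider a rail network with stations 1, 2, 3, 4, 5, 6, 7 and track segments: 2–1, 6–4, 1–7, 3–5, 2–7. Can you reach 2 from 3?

No

The component containing 3 is {3, 5}, and 2 is not in it.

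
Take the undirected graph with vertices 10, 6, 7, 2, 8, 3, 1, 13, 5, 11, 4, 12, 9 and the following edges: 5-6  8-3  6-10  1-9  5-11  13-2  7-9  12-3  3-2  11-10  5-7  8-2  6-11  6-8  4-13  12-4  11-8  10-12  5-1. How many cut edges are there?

0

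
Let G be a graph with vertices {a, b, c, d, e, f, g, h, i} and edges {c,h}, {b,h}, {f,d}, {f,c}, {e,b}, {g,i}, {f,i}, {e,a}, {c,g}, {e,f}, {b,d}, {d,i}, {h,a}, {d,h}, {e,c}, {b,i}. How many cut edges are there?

0

The edges on the cycle e-f-c-g-i-d-b-e are not bridges since each lies on that cycle.
Every edge lies on some cycle, so there are no bridges.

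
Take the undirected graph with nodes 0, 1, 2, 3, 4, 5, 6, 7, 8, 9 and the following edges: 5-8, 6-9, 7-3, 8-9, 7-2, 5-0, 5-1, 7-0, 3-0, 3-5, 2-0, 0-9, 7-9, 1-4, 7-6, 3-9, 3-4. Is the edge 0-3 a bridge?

No

After removing 0-3, the path 0-7-3 still connects them, so the edge is not a bridge.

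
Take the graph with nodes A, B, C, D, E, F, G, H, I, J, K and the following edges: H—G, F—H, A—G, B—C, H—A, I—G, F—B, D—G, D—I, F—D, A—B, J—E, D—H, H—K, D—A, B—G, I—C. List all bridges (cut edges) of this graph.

E-J, H-K

The edges on the cycle D-H-G-A-D are not bridges since each lies on that cycle.
But removing K—H disconnects K from H; removing J—E disconnects J from E — these are bridges.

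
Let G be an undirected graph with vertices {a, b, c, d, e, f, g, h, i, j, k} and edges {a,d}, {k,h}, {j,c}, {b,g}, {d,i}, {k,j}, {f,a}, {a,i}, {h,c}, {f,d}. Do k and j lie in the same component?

From k we can reach c, h, j, k, which includes j.

Yes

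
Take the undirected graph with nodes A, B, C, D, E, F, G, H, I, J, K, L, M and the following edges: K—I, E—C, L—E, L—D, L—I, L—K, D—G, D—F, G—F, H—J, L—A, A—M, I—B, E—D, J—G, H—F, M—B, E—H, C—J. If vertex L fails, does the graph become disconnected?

Yes

Deleting L raises the number of components from 1 to 2, so L is a cut vertex.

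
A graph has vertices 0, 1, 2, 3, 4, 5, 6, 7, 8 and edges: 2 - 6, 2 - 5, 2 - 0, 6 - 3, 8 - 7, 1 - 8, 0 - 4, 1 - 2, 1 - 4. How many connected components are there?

Starting from 0 we can reach 0, 1, 2, 3, 4, 5, 6, 7, 8. That is one component of size 9.
Total: 1 component.

1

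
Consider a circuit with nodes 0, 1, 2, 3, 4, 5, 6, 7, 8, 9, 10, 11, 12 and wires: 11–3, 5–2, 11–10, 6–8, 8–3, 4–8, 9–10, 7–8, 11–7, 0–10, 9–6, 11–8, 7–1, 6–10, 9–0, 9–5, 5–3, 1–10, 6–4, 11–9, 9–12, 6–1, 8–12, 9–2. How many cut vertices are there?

Removing 7, for instance, still leaves 1 component. No single vertex removal increases the component count — the graph has no articulation points.

0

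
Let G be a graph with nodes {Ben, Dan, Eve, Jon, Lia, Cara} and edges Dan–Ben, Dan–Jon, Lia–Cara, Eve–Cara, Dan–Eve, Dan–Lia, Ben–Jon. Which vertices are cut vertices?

Dan

Removing Dan increases the component count from 1 to 2, so Dan is a cut vertex.
By contrast removing Eve leaves 1 component; it is not a cut vertex. No other vertex is a cut vertex either.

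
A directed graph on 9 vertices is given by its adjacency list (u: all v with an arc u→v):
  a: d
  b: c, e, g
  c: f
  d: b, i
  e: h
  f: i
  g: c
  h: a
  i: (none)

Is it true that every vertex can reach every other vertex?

No

There is no directed path from f to a, so the graph is not strongly connected.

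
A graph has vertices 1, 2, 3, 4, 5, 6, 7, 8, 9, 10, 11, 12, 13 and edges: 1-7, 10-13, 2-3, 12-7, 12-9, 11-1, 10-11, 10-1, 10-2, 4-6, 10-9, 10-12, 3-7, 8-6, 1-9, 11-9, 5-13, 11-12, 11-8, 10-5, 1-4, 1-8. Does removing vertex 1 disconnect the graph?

No

Deleting 1 leaves 1 component (was 1) (its neighbors 4, 7, 8, 9, 10, 11 remain connected to each other), so 1 is not a cut vertex.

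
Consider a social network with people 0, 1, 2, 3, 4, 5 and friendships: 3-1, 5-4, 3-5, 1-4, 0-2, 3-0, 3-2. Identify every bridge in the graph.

The edges on the cycle 3-0-2-3 are not bridges since each lies on that cycle.
Every edge lies on some cycle, so there are no bridges.

none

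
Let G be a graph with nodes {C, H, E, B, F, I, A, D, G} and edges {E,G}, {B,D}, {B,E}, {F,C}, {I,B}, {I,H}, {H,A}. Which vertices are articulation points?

Removing B increases the component count from 2 to 4, so B is a cut vertex.
Removing E increases the component count from 2 to 3, so E is a cut vertex.
Removing H increases the component count from 2 to 3, so H is a cut vertex.
Likewise I is a cut vertex.
By contrast removing G leaves 2 components; it is not a cut vertex. No other vertex is a cut vertex either.

B, E, H, I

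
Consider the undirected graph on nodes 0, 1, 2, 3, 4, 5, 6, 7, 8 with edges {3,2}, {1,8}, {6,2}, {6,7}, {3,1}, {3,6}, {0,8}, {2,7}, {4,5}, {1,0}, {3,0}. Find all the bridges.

4-5

The edges on the cycle 3-1-8-0-3 are not bridges since each lies on that cycle.
But removing 5 - 4 disconnects 5 from 4 — this is a bridge.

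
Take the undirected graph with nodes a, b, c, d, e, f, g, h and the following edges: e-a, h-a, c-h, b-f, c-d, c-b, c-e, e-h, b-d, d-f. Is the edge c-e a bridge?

No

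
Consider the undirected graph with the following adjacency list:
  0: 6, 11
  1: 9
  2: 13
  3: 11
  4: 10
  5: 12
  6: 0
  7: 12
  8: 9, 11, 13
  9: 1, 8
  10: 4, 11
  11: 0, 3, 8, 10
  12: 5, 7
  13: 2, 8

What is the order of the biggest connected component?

Starting from 5 we can reach 5, 7, 12. That is one component of size 3.
Starting from 0 we can reach 0, 1, 2, 3, 4, 6, 8, 9, 10, 11, 13. That is one component of size 11.
The largest has 11 vertices.

11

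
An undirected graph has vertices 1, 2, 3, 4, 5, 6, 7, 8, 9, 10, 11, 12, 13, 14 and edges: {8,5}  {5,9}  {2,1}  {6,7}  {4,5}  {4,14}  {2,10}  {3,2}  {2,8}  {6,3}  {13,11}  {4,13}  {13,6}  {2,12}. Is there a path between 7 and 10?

From 7 we can reach 1, 2, 3, 4, 5, 6, 7, 8, 9, 10, 11, 12, 13, 14, which includes 10.

Yes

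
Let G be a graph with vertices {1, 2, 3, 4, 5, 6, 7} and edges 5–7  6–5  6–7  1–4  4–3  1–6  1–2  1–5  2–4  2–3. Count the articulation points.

1

Removing 1 increases the component count from 1 to 2, so 1 is a cut vertex.
By contrast removing 5 leaves 1 component; it is not a cut vertex. No other vertex is a cut vertex either.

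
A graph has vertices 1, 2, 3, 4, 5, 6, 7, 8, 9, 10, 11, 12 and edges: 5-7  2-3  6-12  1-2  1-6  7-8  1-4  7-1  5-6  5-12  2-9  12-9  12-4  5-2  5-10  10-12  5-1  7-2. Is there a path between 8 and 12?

From 8 we can reach 1, 2, 3, 4, 5, 6, 7, 8, 9, 10, 12, which includes 12.

Yes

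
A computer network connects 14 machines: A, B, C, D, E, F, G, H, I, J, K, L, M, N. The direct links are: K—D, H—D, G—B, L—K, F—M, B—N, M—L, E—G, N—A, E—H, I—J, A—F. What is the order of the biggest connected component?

11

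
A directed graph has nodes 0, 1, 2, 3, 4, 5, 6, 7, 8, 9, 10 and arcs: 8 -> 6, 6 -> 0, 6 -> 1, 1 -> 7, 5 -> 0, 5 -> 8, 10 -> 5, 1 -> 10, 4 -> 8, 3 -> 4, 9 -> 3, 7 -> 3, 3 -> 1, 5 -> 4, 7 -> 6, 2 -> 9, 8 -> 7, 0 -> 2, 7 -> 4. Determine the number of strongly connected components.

1

{0, 1, 2, 3, 4, 5, 6, 7, 8, 9, 10} are all mutually reachable — one SCC of size 11.
That gives 1 strongly connected component.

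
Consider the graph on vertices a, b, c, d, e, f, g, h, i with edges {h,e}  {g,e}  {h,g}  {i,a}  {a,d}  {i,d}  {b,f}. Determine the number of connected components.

c is isolated — a component by itself.
Starting from b we can reach b, f. That is one component of size 2.
Starting from e we can reach e, g, h. That is one component of size 3.
Starting from a we can reach a, d, i. That is one component of size 3.
Total: 4 components.

4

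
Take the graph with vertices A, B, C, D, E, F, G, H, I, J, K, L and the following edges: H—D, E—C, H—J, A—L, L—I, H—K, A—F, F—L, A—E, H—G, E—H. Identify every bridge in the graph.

A-E, C-E, D-H, E-H, G-H, H-J, H-K, I-L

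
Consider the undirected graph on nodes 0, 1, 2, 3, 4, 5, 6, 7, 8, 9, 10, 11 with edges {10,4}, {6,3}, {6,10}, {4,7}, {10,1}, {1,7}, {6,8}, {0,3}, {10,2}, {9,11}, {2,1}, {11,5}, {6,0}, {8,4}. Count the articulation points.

Removing 6 increases the component count from 2 to 3, so 6 is a cut vertex.
Removing 11 increases the component count from 2 to 3, so 11 is a cut vertex.
By contrast removing 4 leaves 2 components; it is not a cut vertex. No other vertex is a cut vertex either.

2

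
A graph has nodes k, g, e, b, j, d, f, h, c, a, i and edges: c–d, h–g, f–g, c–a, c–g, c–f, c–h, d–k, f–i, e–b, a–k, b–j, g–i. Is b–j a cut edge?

Removing b–j leaves no path between b and j: the component count goes from 2 to 3. So it is a bridge.

Yes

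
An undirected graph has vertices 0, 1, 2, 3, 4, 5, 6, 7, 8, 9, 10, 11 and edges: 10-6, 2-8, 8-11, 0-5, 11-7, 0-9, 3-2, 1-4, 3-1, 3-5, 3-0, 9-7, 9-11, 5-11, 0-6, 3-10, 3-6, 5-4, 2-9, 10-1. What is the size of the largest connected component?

12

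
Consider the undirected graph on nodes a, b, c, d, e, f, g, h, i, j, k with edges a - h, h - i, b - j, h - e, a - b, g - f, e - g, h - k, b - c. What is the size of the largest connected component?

10

d is isolated — a component by itself.
Starting from a we can reach a, b, c, e, f, g, h, i, j, k. That is one component of size 10.
The largest has 10 vertices.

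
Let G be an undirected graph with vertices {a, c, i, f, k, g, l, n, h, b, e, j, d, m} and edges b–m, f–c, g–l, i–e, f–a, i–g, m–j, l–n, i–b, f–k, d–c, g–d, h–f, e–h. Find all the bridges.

a-f, b-i, b-m, f-k, g-l, j-m, l-n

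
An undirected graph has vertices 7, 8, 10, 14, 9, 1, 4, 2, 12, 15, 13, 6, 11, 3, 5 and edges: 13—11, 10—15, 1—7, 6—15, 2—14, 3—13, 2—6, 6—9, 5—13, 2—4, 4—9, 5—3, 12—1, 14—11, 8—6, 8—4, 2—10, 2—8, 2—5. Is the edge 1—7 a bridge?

Yes

Removing 1—7 leaves no path between 1 and 7: the component count goes from 2 to 3. So it is a bridge.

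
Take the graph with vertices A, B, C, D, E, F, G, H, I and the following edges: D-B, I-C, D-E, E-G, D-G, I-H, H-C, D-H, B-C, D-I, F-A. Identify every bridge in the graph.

The edges on the cycle D-E-G-D are not bridges since each lies on that cycle.
But removing A-F disconnects A from F — this is a bridge.

A-F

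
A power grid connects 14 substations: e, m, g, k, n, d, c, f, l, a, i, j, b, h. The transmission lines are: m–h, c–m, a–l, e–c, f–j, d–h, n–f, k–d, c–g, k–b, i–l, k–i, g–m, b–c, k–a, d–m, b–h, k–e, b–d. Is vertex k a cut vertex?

Yes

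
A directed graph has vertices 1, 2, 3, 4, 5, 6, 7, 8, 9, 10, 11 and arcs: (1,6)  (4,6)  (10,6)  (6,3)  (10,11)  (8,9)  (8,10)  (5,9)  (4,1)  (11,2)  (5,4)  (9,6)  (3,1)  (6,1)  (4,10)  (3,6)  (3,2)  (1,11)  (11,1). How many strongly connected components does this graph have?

8

{1, 3, 6, 11} are all mutually reachable — one SCC of size 4.
{2} is an SCC by itself.
{9} is an SCC by itself.
{8} is an SCC by itself.
{5} is an SCC by itself.
(and 3 more singleton SCCs)
That gives 8 strongly connected components.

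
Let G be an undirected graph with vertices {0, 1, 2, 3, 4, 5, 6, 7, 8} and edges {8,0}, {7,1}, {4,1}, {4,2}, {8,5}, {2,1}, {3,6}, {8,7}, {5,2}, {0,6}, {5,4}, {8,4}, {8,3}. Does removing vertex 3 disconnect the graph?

No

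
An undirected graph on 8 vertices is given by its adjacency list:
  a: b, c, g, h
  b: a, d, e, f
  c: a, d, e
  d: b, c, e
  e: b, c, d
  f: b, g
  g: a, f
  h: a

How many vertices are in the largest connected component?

Starting from a we can reach a, b, c, d, e, f, g, h. That is one component of size 8.
The largest has 8 vertices.

8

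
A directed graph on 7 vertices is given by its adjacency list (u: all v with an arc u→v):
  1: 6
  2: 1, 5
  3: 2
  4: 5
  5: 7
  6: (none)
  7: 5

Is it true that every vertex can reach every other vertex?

No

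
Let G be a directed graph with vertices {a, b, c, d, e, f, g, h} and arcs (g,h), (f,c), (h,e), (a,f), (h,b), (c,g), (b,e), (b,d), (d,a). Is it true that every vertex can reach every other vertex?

No

There is no directed path from e to c, so the graph is not strongly connected.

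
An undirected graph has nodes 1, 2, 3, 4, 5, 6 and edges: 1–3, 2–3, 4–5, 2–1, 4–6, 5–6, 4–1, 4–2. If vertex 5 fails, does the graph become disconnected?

Deleting 5 leaves 1 component (was 1) (its neighbors 4, 6 remain connected to each other), so 5 is not a cut vertex.

No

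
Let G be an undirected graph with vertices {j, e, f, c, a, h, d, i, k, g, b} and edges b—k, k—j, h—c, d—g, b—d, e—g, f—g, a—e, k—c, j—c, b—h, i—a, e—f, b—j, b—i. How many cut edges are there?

0

The edges on the cycle b-h-c-j-b are not bridges since each lies on that cycle.
Every edge lies on some cycle, so there are no bridges.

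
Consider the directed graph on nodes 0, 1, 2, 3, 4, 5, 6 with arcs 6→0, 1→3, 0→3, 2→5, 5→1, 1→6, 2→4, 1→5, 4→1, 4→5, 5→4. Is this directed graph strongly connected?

No

There is no directed path from 0 to 1, so the graph is not strongly connected.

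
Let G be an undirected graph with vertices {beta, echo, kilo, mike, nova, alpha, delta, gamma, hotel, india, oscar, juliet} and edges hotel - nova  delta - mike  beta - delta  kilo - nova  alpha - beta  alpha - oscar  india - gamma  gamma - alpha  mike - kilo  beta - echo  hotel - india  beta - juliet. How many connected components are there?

Starting from beta we can reach beta, echo, kilo, mike, nova, alpha, delta, gamma, hotel, india, oscar, juliet. That is one component of size 12.
Total: 1 component.

1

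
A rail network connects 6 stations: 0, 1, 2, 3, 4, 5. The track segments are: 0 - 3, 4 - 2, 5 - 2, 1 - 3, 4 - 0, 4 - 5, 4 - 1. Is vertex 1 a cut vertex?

Deleting 1 leaves 1 component (was 1) (its neighbors 3, 4 remain connected to each other), so 1 is not a cut vertex.

No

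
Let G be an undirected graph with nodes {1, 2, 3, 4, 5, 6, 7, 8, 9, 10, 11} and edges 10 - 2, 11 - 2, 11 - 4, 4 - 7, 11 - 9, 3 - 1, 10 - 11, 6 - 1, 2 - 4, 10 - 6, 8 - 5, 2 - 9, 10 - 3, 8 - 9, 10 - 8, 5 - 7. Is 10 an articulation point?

Yes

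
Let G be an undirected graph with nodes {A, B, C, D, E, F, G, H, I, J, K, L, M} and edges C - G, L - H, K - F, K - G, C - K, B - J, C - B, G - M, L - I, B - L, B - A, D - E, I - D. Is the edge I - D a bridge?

Yes

Removing I - D leaves no path between I and D: the component count goes from 1 to 2. So it is a bridge.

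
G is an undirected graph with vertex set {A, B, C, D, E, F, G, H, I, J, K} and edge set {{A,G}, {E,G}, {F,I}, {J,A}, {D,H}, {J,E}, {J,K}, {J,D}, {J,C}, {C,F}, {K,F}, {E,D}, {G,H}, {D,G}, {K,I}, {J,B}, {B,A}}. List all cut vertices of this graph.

J

Removing J increases the component count from 1 to 2, so J is a cut vertex.
By contrast removing G leaves 1 component; it is not a cut vertex. No other vertex is a cut vertex either.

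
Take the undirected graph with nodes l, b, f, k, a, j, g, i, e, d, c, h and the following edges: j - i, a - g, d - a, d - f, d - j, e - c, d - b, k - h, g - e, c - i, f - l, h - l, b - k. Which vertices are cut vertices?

d

Removing d increases the component count from 1 to 2, so d is a cut vertex.
By contrast removing g leaves 1 component; it is not a cut vertex. No other vertex is a cut vertex either.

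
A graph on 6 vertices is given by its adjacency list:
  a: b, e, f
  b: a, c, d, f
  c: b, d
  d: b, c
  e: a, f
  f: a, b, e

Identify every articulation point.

b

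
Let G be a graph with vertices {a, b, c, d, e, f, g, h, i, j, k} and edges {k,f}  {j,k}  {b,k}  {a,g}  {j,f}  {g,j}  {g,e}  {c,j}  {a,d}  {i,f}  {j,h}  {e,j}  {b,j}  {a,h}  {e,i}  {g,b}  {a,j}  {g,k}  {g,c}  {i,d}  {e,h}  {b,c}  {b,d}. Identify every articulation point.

none

Removing g, for instance, still leaves 1 component. No single vertex removal increases the component count — the graph has no articulation points.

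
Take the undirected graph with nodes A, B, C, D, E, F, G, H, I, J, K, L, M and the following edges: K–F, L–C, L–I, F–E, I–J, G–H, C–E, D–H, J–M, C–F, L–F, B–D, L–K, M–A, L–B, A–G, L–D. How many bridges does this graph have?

The edges on the cycle L-C-E-F-L are not bridges since each lies on that cycle.
Every edge lies on some cycle, so there are no bridges.

0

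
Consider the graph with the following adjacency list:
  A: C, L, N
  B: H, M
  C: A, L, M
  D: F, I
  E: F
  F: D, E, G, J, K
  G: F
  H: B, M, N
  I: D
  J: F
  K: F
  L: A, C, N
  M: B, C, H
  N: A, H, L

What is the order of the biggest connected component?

7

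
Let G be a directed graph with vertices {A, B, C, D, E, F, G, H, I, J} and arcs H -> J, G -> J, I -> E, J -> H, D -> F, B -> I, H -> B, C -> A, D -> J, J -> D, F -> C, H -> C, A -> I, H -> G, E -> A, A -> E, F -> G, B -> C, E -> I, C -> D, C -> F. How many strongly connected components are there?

2

{B, C, D, F, G, H, J} are all mutually reachable — one SCC of size 7.
{A, E, I} are all mutually reachable — one SCC of size 3.
That gives 2 strongly connected components.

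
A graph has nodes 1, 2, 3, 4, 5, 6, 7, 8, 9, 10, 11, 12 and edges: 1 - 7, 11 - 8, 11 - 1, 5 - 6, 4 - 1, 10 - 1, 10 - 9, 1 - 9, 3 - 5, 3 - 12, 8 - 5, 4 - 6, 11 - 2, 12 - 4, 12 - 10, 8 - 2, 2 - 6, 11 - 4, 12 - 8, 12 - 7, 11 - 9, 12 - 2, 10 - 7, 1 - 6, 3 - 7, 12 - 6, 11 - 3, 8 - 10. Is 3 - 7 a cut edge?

After removing 3 - 7, the path 3-12-7 still connects them, so the edge is not a bridge.

No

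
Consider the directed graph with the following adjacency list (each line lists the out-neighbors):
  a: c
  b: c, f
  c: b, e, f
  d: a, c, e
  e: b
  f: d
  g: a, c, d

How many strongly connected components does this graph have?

{a, b, c, d, e, f} are all mutually reachable — one SCC of size 6.
{g} is an SCC by itself.
That gives 2 strongly connected components.

2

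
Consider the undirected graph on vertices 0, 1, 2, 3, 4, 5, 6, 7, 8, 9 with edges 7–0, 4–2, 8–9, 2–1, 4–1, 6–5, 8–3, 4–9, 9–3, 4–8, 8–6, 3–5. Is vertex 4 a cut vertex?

Yes

Deleting 4 raises the number of components from 2 to 3, so 4 is a cut vertex.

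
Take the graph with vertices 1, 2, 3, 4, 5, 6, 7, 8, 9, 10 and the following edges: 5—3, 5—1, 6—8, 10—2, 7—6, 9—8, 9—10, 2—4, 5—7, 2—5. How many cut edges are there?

3

The edges on the cycle 9-10-2-5-7-6-8-9 are not bridges since each lies on that cycle.
But removing 3—5 disconnects 3 from 5; removing 2—4 disconnects 2 from 4; removing 1—5 disconnects 1 from 5 — these are bridges.
That makes 3 bridges.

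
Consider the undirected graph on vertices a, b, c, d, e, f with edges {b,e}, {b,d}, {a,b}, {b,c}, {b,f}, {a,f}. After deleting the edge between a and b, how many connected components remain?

1

a and b are still connected via a-f-b, so the component count stays at 1.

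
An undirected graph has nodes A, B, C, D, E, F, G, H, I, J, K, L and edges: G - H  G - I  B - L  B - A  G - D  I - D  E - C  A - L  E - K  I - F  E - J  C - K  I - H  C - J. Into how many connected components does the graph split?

3

Starting from A we can reach A, B, L. That is one component of size 3.
Starting from C we can reach C, E, J, K. That is one component of size 4.
Starting from D we can reach D, F, G, H, I. That is one component of size 5.
Total: 3 components.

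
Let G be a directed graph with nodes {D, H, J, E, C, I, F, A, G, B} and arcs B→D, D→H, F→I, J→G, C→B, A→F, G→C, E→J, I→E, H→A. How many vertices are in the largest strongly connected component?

{A, B, C, D, E, F, G, H, I, J} are all mutually reachable — one SCC of size 10.
The largest has 10 vertices.

10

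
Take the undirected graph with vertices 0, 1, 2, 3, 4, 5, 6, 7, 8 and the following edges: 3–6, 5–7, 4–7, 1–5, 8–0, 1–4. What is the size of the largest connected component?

2 is isolated — a component by itself.
Starting from 3 we can reach 3, 6. That is one component of size 2.
Starting from 0 we can reach 0, 8. That is one component of size 2.
Starting from 1 we can reach 1, 4, 5, 7. That is one component of size 4.
The largest has 4 vertices.

4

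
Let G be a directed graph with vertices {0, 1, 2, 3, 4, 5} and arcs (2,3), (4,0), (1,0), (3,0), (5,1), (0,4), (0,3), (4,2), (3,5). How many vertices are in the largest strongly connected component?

6

{0, 1, 2, 3, 4, 5} are all mutually reachable — one SCC of size 6.
The largest has 6 vertices.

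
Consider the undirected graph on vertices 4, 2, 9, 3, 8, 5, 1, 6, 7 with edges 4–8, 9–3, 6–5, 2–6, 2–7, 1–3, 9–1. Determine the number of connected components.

Starting from 4 we can reach 4, 8. That is one component of size 2.
Starting from 1 we can reach 1, 3, 9. That is one component of size 3.
Starting from 2 we can reach 2, 5, 6, 7. That is one component of size 4.
Total: 3 components.

3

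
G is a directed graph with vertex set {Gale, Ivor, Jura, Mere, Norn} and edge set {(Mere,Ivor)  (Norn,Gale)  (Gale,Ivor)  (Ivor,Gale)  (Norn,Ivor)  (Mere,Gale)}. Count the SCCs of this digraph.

{Gale, Ivor} are all mutually reachable — one SCC of size 2.
{Norn} is an SCC by itself.
{Jura} is an SCC by itself.
{Mere} is an SCC by itself.
That gives 4 strongly connected components.

4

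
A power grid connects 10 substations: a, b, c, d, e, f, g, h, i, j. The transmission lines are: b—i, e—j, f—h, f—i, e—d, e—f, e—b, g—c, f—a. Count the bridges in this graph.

The edges on the cycle e-f-i-b-e are not bridges since each lies on that cycle.
But removing g—c disconnects g from c; removing e—j disconnects e from j; removing f—h disconnects f from h; removing e—d disconnects e from d — these are bridges.
In total 5 edges are bridges.

5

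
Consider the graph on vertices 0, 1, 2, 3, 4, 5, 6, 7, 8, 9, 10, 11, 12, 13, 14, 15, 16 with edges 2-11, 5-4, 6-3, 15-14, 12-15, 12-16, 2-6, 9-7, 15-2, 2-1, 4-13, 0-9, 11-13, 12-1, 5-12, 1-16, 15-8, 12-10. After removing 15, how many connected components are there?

4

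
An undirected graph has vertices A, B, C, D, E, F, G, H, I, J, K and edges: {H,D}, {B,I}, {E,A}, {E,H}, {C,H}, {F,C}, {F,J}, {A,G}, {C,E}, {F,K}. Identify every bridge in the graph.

The edges on the cycle C-E-H-C are not bridges since each lies on that cycle.
But removing B-I disconnects B from I; removing H-D disconnects H from D; removing K-F disconnects K from F; removing J-F disconnects J from F — these are bridges.
In total 7 edges are bridges.

A-E, A-G, B-I, C-F, D-H, F-J, F-K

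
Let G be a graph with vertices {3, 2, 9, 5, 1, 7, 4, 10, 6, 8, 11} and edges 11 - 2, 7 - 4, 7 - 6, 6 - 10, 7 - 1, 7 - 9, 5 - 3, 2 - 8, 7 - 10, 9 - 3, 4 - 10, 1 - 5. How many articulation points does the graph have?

Removing 2 increases the component count from 2 to 3, so 2 is a cut vertex.
Removing 7 increases the component count from 2 to 3, so 7 is a cut vertex.
By contrast removing 6 leaves 2 components; it is not a cut vertex. No other vertex is a cut vertex either.

2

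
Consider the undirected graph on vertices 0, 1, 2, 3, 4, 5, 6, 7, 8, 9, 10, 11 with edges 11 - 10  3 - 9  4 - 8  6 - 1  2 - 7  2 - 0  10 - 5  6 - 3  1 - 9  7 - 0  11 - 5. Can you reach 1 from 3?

Yes

From 3 we can reach 1, 3, 6, 9, which includes 1.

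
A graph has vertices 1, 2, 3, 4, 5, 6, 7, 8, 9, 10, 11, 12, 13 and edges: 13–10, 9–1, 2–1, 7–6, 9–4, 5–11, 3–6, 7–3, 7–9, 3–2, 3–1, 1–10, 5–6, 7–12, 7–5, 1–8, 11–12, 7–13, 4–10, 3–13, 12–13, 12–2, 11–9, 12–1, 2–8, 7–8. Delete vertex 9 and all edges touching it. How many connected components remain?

1

With 9 gone, the remaining components are: {1, 2, 3, 4, 5, 6, 7, 8, 10, 11, 12, 13}.
That is 1 component.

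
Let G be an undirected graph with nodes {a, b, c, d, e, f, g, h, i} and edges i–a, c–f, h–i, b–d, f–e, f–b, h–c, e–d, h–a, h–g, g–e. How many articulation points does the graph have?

Removing h increases the component count from 1 to 2, so h is a cut vertex.
By contrast removing b leaves 1 component; it is not a cut vertex. No other vertex is a cut vertex either.

1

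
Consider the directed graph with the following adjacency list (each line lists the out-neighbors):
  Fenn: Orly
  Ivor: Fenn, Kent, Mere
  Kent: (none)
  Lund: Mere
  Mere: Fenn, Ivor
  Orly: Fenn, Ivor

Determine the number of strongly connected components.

{Fenn, Ivor, Mere, Orly} are all mutually reachable — one SCC of size 4.
{Lund} is an SCC by itself.
{Kent} is an SCC by itself.
That gives 3 strongly connected components.

3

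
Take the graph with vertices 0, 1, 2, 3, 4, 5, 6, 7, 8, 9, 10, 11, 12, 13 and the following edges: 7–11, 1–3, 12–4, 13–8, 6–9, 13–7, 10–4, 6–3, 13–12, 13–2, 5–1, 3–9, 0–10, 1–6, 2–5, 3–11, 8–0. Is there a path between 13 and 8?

Yes

From 13 we can reach 0, 1, 2, 3, 4, 5, 6, 7, 8, 9, 10, 11, 12, 13, which includes 8.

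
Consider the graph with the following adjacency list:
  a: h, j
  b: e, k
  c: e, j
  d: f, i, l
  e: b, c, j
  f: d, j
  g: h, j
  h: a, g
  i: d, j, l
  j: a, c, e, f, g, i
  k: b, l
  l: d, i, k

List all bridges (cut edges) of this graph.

The edges on the cycle j-c-e-j are not bridges since each lies on that cycle.
Every edge lies on some cycle, so there are no bridges.

none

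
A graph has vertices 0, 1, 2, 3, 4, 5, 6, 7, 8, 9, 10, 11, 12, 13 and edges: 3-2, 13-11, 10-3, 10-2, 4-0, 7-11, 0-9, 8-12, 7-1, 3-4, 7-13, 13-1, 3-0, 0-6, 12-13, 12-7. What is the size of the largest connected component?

7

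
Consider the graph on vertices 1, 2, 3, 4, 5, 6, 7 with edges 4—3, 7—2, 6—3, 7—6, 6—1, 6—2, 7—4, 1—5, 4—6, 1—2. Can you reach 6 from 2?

From 2 we can reach 1, 2, 3, 4, 5, 6, 7, which includes 6.

Yes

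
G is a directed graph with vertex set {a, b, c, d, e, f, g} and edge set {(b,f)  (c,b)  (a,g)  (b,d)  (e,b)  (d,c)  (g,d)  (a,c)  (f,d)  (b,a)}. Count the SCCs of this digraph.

{a, b, c, d, f, g} are all mutually reachable — one SCC of size 6.
{e} is an SCC by itself.
That gives 2 strongly connected components.

2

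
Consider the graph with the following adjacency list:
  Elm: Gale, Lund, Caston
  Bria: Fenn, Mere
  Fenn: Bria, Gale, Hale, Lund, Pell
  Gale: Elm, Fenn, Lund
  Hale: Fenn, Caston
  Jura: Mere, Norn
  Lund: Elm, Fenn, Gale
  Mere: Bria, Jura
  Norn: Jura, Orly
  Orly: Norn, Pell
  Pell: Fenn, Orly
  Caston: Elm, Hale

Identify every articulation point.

Fenn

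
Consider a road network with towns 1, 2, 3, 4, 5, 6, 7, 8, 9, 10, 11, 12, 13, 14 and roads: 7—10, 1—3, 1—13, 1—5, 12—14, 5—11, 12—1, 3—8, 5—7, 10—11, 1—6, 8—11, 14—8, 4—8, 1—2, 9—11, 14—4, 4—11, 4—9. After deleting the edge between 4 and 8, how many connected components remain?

4 and 8 are still connected via 4-14-8, so the component count stays at 1.

1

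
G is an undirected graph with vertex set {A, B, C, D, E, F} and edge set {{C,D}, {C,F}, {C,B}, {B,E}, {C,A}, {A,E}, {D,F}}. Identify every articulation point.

Removing C increases the component count from 1 to 2, so C is a cut vertex.
By contrast removing B leaves 1 component; it is not a cut vertex. No other vertex is a cut vertex either.

C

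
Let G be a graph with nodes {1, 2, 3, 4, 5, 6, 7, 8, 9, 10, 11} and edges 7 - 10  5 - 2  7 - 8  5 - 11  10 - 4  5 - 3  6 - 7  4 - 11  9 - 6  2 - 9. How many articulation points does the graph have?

2

Removing 5 increases the component count from 2 to 3, so 5 is a cut vertex.
Removing 7 increases the component count from 2 to 3, so 7 is a cut vertex.
By contrast removing 2 leaves 2 components; it is not a cut vertex. No other vertex is a cut vertex either.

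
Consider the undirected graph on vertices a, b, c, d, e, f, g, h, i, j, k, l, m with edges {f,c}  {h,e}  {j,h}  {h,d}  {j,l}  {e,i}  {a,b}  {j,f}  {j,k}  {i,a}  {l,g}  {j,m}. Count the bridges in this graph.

12

removing l–j disconnects l from j; removing m–j disconnects m from j; removing d–h disconnects d from h; removing k–j disconnects k from j — these are bridges.
In total 12 edges are bridges.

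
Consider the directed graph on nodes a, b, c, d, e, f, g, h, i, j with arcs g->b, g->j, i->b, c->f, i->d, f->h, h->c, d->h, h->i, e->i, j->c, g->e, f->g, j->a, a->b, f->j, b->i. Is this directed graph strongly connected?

Yes

From a we can reach every vertex (a, b, c, d, e, f, g, h, i, j), and every vertex can reach a (a, b, c, d, e, f, g, h, i, j). So the whole graph is one strongly connected component.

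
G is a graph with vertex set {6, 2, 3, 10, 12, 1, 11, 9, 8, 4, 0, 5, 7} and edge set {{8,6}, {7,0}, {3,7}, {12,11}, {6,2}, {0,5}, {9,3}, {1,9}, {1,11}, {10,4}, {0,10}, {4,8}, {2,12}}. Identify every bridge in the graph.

0-5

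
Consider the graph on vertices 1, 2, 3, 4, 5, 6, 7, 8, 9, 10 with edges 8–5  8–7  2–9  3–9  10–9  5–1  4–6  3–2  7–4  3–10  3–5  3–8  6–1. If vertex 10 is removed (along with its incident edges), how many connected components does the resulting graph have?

With 10 gone, the remaining components are: {1, 2, 3, 4, 5, 6, 7, 8, 9}.
That is 1 component.

1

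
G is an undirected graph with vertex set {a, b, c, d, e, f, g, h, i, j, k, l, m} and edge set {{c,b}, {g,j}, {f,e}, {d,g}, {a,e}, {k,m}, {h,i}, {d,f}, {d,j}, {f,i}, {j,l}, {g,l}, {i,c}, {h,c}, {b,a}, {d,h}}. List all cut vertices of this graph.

d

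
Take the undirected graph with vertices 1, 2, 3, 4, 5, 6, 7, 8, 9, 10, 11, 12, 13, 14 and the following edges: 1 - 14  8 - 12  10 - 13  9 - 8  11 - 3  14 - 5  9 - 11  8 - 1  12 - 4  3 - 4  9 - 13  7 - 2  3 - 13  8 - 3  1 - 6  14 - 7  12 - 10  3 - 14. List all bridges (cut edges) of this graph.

The edges on the cycle 9-11-3-8-9 are not bridges since each lies on that cycle.
But removing 14 - 5 disconnects 14 from 5; removing 1 - 6 disconnects 1 from 6; removing 14 - 7 disconnects 14 from 7; removing 2 - 7 disconnects 2 from 7 — these are bridges.

1-6, 14-5, 14-7, 2-7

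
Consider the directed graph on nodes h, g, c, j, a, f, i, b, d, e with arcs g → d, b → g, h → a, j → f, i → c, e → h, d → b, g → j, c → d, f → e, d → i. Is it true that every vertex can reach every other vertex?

There is no directed path from f to c, so the graph is not strongly connected.

No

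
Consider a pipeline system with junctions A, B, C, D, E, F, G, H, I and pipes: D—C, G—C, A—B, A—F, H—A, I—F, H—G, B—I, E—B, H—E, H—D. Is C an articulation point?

No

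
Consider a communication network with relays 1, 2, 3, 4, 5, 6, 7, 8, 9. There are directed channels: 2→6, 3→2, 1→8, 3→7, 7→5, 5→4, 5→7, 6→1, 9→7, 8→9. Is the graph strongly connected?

There is no directed path from 4 to 8, so the graph is not strongly connected.

No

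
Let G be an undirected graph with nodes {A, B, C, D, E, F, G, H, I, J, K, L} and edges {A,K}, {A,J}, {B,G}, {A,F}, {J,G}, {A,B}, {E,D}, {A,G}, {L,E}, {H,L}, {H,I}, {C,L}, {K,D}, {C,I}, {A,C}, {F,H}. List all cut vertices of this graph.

A

Removing A increases the component count from 1 to 2, so A is a cut vertex.
By contrast removing K leaves 1 component; it is not a cut vertex. No other vertex is a cut vertex either.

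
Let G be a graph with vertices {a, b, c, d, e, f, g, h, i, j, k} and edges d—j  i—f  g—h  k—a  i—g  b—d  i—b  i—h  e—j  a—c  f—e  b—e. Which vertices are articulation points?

a, i

Removing a increases the component count from 2 to 3, so a is a cut vertex.
Removing i increases the component count from 2 to 3, so i is a cut vertex.
By contrast removing h leaves 2 components; it is not a cut vertex. No other vertex is a cut vertex either.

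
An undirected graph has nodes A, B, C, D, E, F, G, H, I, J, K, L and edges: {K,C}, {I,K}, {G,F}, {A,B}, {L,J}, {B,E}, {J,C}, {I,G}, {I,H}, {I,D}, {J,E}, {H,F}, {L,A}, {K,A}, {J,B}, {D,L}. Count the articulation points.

1

Removing I increases the component count from 1 to 2, so I is a cut vertex.
By contrast removing G leaves 1 component; it is not a cut vertex. No other vertex is a cut vertex either.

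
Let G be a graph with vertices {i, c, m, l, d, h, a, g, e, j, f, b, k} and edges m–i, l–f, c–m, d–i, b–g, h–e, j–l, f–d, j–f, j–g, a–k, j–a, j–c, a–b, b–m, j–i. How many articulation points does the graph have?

1

Removing a increases the component count from 2 to 3, so a is a cut vertex.
By contrast removing i leaves 2 components; it is not a cut vertex. No other vertex is a cut vertex either.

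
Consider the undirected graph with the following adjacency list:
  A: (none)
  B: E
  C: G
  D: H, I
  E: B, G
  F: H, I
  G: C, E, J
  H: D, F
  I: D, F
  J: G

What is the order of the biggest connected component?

5

A is isolated — a component by itself.
Starting from D we can reach D, F, H, I. That is one component of size 4.
Starting from B we can reach B, C, E, G, J. That is one component of size 5.
The largest has 5 vertices.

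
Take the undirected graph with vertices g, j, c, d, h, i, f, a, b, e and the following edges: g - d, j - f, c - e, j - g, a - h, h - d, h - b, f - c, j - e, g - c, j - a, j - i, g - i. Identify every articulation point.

h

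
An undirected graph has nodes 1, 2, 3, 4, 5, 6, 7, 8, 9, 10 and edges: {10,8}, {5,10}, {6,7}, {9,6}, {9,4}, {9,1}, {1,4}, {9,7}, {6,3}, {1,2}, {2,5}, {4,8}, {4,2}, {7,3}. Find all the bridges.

The edges on the cycle 9-6-3-7-9 are not bridges since each lies on that cycle.
Every edge lies on some cycle, so there are no bridges.

none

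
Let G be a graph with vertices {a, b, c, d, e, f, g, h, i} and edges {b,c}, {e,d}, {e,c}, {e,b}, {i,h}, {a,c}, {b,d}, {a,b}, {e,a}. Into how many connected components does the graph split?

4

f is isolated — a component by itself.
g is isolated — a component by itself.
Starting from h we can reach h, i. That is one component of size 2.
Starting from a we can reach a, b, c, d, e. That is one component of size 5.
Total: 4 components.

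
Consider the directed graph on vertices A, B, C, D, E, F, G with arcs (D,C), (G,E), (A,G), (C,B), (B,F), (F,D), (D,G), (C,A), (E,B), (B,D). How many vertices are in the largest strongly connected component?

{A, B, C, D, E, F, G} are all mutually reachable — one SCC of size 7.
The largest has 7 vertices.

7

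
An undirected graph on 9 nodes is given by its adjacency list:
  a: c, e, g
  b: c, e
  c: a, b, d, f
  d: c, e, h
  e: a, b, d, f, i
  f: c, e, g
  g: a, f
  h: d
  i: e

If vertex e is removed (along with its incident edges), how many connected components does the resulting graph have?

With e gone, the remaining components are: {i}; {a, b, c, d, f, g, h}.
That is 2 components.

2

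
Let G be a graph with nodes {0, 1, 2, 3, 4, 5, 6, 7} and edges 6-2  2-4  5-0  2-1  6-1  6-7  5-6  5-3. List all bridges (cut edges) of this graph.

0-5, 2-4, 3-5, 5-6, 6-7

The edges on the cycle 6-2-1-6 are not bridges since each lies on that cycle.
But removing 2-4 disconnects 2 from 4; removing 0-5 disconnects 0 from 5; removing 7-6 disconnects 7 from 6; removing 5-3 disconnects 5 from 3 — these are bridges.
In total 5 edges are bridges.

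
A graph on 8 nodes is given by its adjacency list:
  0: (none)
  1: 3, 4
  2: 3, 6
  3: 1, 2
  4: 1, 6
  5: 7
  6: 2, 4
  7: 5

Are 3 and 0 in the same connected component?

No

The component containing 3 is {1, 2, 3, 4, 6}, and 0 is not in it.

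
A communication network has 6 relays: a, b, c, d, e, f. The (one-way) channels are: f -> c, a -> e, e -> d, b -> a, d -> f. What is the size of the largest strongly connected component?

{f} is an SCC by itself.
{a} is an SCC by itself.
{d} is an SCC by itself.
{e} is an SCC by itself.
{c} is an SCC by itself.
(and 1 more singleton SCC)
The largest has 1 vertex.

1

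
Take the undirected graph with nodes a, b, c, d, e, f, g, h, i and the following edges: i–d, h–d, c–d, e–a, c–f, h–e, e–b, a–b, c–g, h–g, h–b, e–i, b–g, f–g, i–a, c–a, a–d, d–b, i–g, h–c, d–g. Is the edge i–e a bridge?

After removing i–e, the path i-a-e still connects them, so the edge is not a bridge.

No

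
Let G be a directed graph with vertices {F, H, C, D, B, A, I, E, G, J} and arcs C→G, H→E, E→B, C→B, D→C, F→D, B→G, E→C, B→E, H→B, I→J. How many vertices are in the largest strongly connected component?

3

{B, C, E} are all mutually reachable — one SCC of size 3.
{G} is an SCC by itself.
{H} is an SCC by itself.
{F} is an SCC by itself.
{I} is an SCC by itself.
(and 3 more singleton SCCs)
The largest has 3 vertices.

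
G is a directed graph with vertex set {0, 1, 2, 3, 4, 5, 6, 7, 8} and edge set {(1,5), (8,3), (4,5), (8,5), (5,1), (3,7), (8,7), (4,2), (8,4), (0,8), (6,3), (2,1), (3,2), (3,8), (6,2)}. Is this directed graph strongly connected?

No

There is no directed path from 4 to 8, so the graph is not strongly connected.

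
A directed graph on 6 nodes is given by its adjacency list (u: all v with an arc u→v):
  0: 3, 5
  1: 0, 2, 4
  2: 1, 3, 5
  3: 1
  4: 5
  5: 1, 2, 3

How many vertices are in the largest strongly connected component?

{0, 1, 2, 3, 4, 5} are all mutually reachable — one SCC of size 6.
The largest has 6 vertices.

6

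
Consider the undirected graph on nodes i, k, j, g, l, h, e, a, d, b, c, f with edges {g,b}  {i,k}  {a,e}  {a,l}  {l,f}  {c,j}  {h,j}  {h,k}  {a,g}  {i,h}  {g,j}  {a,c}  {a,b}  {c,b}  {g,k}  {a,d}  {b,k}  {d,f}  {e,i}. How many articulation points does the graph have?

Removing a increases the component count from 1 to 2, so a is a cut vertex.
By contrast removing e leaves 1 component; it is not a cut vertex. No other vertex is a cut vertex either.

1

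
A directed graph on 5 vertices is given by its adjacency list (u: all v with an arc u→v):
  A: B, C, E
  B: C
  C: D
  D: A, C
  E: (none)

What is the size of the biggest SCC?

{A, B, C, D} are all mutually reachable — one SCC of size 4.
{E} is an SCC by itself.
The largest has 4 vertices.

4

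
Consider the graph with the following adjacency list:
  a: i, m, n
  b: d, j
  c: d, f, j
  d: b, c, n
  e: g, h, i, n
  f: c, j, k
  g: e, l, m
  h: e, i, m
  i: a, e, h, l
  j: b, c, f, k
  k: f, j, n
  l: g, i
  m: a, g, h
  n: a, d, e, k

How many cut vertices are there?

1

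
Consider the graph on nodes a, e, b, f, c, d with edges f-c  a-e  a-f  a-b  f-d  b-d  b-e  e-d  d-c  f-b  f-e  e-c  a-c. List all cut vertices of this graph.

none

Removing f, for instance, still leaves 1 component. No single vertex removal increases the component count — the graph has no articulation points.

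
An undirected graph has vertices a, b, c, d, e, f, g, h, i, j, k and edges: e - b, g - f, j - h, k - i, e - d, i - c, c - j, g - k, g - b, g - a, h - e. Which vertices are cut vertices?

e, g

Removing e increases the component count from 1 to 2, so e is a cut vertex.
Removing g increases the component count from 1 to 3, so g is a cut vertex.
By contrast removing j leaves 1 component; it is not a cut vertex. No other vertex is a cut vertex either.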